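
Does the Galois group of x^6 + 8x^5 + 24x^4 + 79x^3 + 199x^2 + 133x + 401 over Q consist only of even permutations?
The polynomial is irreducible of degree 6 over Q. Its discriminant is 2074895878550625 = 45551025^2, a perfect square. A Galois group lies in the alternating group exactly when the discriminant is a square in Q, so the Galois group ((C_3 x C_3) : C_4) is contained in A_6.

Yes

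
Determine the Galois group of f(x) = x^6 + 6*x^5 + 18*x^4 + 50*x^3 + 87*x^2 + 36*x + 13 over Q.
PGL(2,5), S_5 acting on 6 points

The polynomial f is an irreducible sextic over Q, so G = Gal(f/Q) is one of the 16 transitive subgroups 6T1, ..., 6T16 of S_6. The discriminant of f is -28010528989632, which is not a perfect square, so G is not contained in A_6. The transitive groups of degree 6 not contained in A_6 are: C_6 (6T1, order 6), S_3 (6T2, order 6), D_6 (6T3, order 12), C_3 x S_3 (6T5, order 18), A_4 x C_2 (6T6, order 24), S_4 (6T8, order 24), S_3 x S_3 (6T9, order 36), S_4 x C_2 (6T11, order 48), (S_3 x S_3) : C_2 (6T13, order 72), PGL(2,5) (6T14, order 120), S_6 (6T16, order 720). By Dedekind's theorem, for a prime p not dividing disc(f) the degrees of the irreducible factors of f mod p form the cycle type of an element of G. Factoring f modulo the 21 such primes p <= 89 (skipping 2, 3, 7, which divide the discriminant), each new pattern first appears at: mod 5: f = (x^6 + x^5 + 3x^4 + 2x^2 + x + 3), pattern 6; mod 11: f = (x + 5)(x^5 + x^4 + 2x^3 + 7x^2 + 8x + 7), pattern 5+1; mod 13: f = (x)(x + 6)(x^4 + 5x^2 + 7x + 6), pattern 4+1+1; mod 23: f = (x + 4)(x + 17)(x^2 + x + 9)(x^2 + 7x + 19), pattern 2+2+1+1; mod 43: f = (x^3 + 3x^2 + 3x + 32)(x^3 + 3x^2 + 6x + 34), pattern 3+3; mod 61: f = (x^2 + 30x + 35)(x^2 + 48x + 6)(x^2 + 50x + 5), pattern 2+2+2. No other pattern occurs in this range, so the set of observed cycle types is {6, 5+1, 4+1+1, 2+2+1+1, 3+3, 2+2+2}. The candidates containing elements of all these cycle types are PGL(2,5) (6T14) of order 120, S_6 (6T16) of order 720; the others are excluded. The observed types are precisely the cycle types that occur in PGL(2,5) (6T14) (apart from the identity). Each of the other remaining candidates has further cycle types, and by the Chebotarev density theorem the matching factorization patterns would occur for a proportion of primes equal to their share of the group: S_6 (6T16) additionally contains elements of type 4+2, 3+2+1, 3+1+1+1, 2+1+1+1+1 (265 of its 720 elements, about 37% of primes). None of the 21 primes tested shows any such pattern (for each of these groups the chance of that is below 10^-4), which rules them out. Hence G = PGL(2,5) (6T14), of order 120.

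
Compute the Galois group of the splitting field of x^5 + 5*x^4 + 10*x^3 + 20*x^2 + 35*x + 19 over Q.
The polynomial f is an irreducible quintic over Q, so G = Gal(f/Q) is a transitive subgroup of S_5: one of C_5 (5T1, order 5), D_5 (5T2, order 10), F_20 (5T3, order 20), A_5 (5T4, order 60) or S_5 (5T5, order 120). The discriminant of f is 18050000, which is not a perfect square, so G is not contained in A_5. The transitive groups of degree 5 not contained in A_5 are: F_20 (5T3, order 20), S_5 (5T5, order 120). By Dedekind's theorem, for a prime p not dividing disc(f) the degrees of the irreducible factors of f mod p form the cycle type of an element of G. Factoring f modulo the 18 such primes p <= 73 (skipping 2, 5, 19, which divide the discriminant), each new pattern first appears at: mod 3: f = (x + 2)(x^4 + x^2 + 2), pattern 4+1; mod 11: f = (x^5 + 5x^4 + 10x^3 + 9x^2 + 2x + 8), pattern 5; mod 29: f = (x + 16)(x^2 + 20x + 5)(x^2 + 27x + 18), pattern 2+2+1. No other pattern occurs in this range, so the set of observed cycle types is {4+1, 5, 2+2+1}. The candidates containing elements of all these cycle types are F_20 (5T3) of order 20, S_5 (5T5) of order 120; the others are excluded. The observed types are precisely the cycle types that occur in F_20 (5T3) (apart from the identity). Each of the other remaining candidates has further cycle types, and by the Chebotarev density theorem the matching factorization patterns would occur for a proportion of primes equal to their share of the group: S_5 (5T5) additionally contains elements of type 3+2, 3+1+1, 2+1+1+1 (50 of its 120 elements, about 42% of primes). None of the 18 primes tested shows any such pattern (for each of these groups the chance of that is below 10^-4), which rules them out. Hence G = F_20 (5T3), of order 20.

F_20 (order 20)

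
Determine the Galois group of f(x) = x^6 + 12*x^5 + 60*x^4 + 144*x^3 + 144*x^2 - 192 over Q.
The polynomial f is an irreducible sextic over Q, so G = Gal(f/Q) is one of the 16 transitive subgroups 6T1, ..., 6T16 of S_6. The discriminant of f is 5410421842378752, which is not a perfect square, so G is not contained in A_6. The transitive groups of degree 6 not contained in A_6 are: C_6 (6T1, order 6), S_3 (6T2, order 6), D_6 (6T3, order 12), C_3 x S_3 (6T5, order 18), A_4 x C_2 (6T6, order 24), S_4 (6T8, order 24), S_3 x S_3 (6T9, order 36), S_4 x C_2 (6T11, order 48), (S_3 x S_3) : C_2 (6T13, order 72), PGL(2,5) (6T14, order 120), S_6 (6T16, order 720). By Dedekind's theorem, for a prime p not dividing disc(f) the degrees of the irreducible factors of f mod p form the cycle type of an element of G. Factoring f modulo the 23 such primes p <= 97 (skipping 2, 3, which divide the discriminant), each new pattern first appears at: mod 5: f = (x^6 + 2x^5 + 4x^3 + 4x^2 + 3), pattern 6; mod 11: f = (x + 1)(x + 8)(x^2 + 5x + 7)(x^2 + 9x + 6), pattern 2+2+1+1; mod 13: f = (x + 1)(x + 6)(x + 12)(x^3 + 6x^2 + 12x + 6), pattern 3+1+1+1; mod 31: f = (x^2 + x + 13)(x^2 + 20x + 8)(x^2 + 22x + 22), pattern 2+2+2; mod 97: f = (x^3 + 6x^2 + 12x + 17)(x^3 + 6x^2 + 12x + 80), pattern 3+3. No other pattern occurs in this range, so the set of observed cycle types is {6, 2+2+1+1, 3+1+1+1, 2+2+2, 3+3}. The candidates containing elements of all these cycle types are S_3 x S_3 (6T9) of order 36, (S_3 x S_3) : C_2 (6T13) of order 72, S_6 (6T16) of order 720; the others are excluded. The observed types are precisely the cycle types that occur in S_3 x S_3 (6T9) (apart from the identity). Each of the other remaining candidates has further cycle types, and by the Chebotarev density theorem the matching factorization patterns would occur for a proportion of primes equal to their share of the group: (S_3 x S_3) : C_2 (6T13) additionally contains elements of type 4+2, 3+2+1, 2+1+1+1+1 (36 of its 72 elements, about 50% of primes); S_6 (6T16) additionally contains elements of type 5+1, 4+2, 4+1+1, 3+2+1, 2+1+1+1+1 (459 of its 720 elements, about 64% of primes). None of the 23 primes tested shows any such pattern (for each of these groups the chance of that is below 10^-4), which rules them out. Hence G = S_3 x S_3 (6T9), of order 36.

S_3 x S_3, the direct product S_3 x S_3 in its degree-6 action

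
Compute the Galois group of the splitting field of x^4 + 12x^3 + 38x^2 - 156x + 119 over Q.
C_4

The polynomial is an irreducible quartic over Q and its discriminant is 2288125952, which is not a perfect square, so the Galois group is not contained in A_4. The resolvent cubic y^3 - 38*y^2 - 2348*y - 23384 has exactly one rational root, so the Galois group is C_4 or D_4. The quartic becomes reducible over Q(sqrt(disc)), so the group is C_4.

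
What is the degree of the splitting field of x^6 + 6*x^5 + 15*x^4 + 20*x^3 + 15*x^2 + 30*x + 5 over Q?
360

The degree of the splitting field over Q equals the order of the Galois group, so first determine the group. The polynomial f is an irreducible sextic over Q, so G = Gal(f/Q) is one of the 16 transitive subgroups 6T1, ..., 6T16 of S_6. The discriminant of f is 746496000000 = 864000^2, a perfect square, so G is contained in A_6. The transitive groups of degree 6 contained in A_6 are: A_4 (6T4, order 12), S_4 (6T7, order 24), (C_3 x C_3) : C_4 (6T10, order 36), PSL(2,5) (6T12, order 60), A_6 (6T15, order 360). By Dedekind's theorem, for a prime p not dividing disc(f) the degrees of the irreducible factors of f mod p form the cycle type of an element of G. Factoring f modulo the 6 such primes p <= 23 (skipping 2, 3, 5, which divide the discriminant), each new pattern first appears at: mod 7: f = (x + 4)(x^5 + 2x^4 + 6x^2 + 5x + 3), pattern 5+1; mod 23: f = (x + 8)(x + 13)(x + 22)(x^3 + 9x^2 + 5x + 13), pattern 3+1+1+1. No other pattern occurs in this range, so the set of observed cycle types is {5+1, 3+1+1+1}. Among the candidates above, the only group containing elements of all these cycle types is A_6 (6T15) — each of A_4 (6T4), S_4 (6T7), (C_3 x C_3) : C_4 (6T10), PSL(2,5) (6T12) lacks at least one of them. Hence G = A_6 (6T15), of order 360. The Galois group A_6 (6T15) has order 360, so the splitting field has degree 360 over Q.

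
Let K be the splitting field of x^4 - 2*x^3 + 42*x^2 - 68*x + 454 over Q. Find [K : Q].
12

The degree of the splitting field over Q equals the order of the Galois group, so first determine the group. The polynomial is an irreducible quartic over Q and its discriminant is 1666598976 = 40824^2, a perfect square, so the Galois group is contained in A_4. The resolvent cubic y^3 - 42*y^2 - 1680*y + 69832 is irreducible over Q. An irreducible resolvent with square discriminant gives A_4. The Galois group A_4 (4T4) has order 12, so the splitting field has degree 12 over Q.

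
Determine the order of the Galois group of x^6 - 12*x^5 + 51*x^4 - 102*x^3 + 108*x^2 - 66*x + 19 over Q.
The degree of the splitting field over Q equals the order of the Galois group, so first determine the group. The polynomial f is an irreducible sextic over Q, so G = Gal(f/Q) is one of the 16 transitive subgroups 6T1, ..., 6T16 of S_6. The discriminant of f is -151585344, which is not a perfect square, so G is not contained in A_6. The transitive groups of degree 6 not contained in A_6 are: C_6 (6T1, order 6), S_3 (6T2, order 6), D_6 (6T3, order 12), C_3 x S_3 (6T5, order 18), A_4 x C_2 (6T6, order 24), S_4 (6T8, order 24), S_3 x S_3 (6T9, order 36), S_4 x C_2 (6T11, order 48), (S_3 x S_3) : C_2 (6T13, order 72), PGL(2,5) (6T14, order 120), S_6 (6T16, order 720). By Dedekind's theorem, for a prime p not dividing disc(f) the degrees of the irreducible factors of f mod p form the cycle type of an element of G. Factoring f modulo the 33 such primes p <= 151 (skipping 2, 3, 19, which divide the discriminant), each new pattern first appears at: mod 5: f = (x^3 + x + 1)(x^3 + 3x^2 + 4), pattern 3+3; mod 7: f = (x^6 + 2x^5 + 2x^4 + 3x^3 + 3x^2 + 4x + 5), pattern 6; mod 17: f = (x + 10)(x + 14)(x^2 + 5x + 14)(x^2 + 10x + 14), pattern 2+2+1+1; mod 71: f = (x^2 + 7x + 70)(x^2 + 17x + 64)(x^2 + 35x + 23), pattern 2+2+2; mod 107: f = (x + 13)(x + 41)(x + 77)(x + 89)(x^2 + 89x + 73), pattern 2+1+1+1+1. No other pattern occurs in this range, so the set of observed cycle types is {3+3, 6, 2+2+1+1, 2+2+2, 2+1+1+1+1}. The candidates containing elements of all these cycle types are A_4 x C_2 (6T6) of order 24, S_4 x C_2 (6T11) of order 48, (S_3 x S_3) : C_2 (6T13) of order 72, S_6 (6T16) of order 720; the others are excluded. The observed types are precisely the cycle types that occur in A_4 x C_2 (6T6) (apart from the identity). Each of the other remaining candidates has further cycle types, and by the Chebotarev density theorem the matching factorization patterns would occur for a proportion of primes equal to their share of the group: S_4 x C_2 (6T11) additionally contains elements of type 4+2, 4+1+1 (12 of its 48 elements, about 25% of primes); (S_3 x S_3) : C_2 (6T13) additionally contains elements of type 4+2, 3+2+1, 3+1+1+1 (34 of its 72 elements, about 47% of primes); S_6 (6T16) additionally contains elements of type 5+1, 4+2, 4+1+1, 3+2+1, 3+1+1+1 (484 of its 720 elements, about 67% of primes). None of the 33 primes tested shows any such pattern (for each of these groups the chance of that is below 10^-4), which rules them out. Hence G = A_4 x C_2 (6T6), of order 24. The Galois group A_4 x C_2 (6T6) has order 24, so the splitting field has degree 24 over Q.

24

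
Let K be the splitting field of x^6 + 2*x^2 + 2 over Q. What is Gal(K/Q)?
S_4 x C_2 (order 48)

The polynomial f is an irreducible sextic over Q, so G = Gal(f/Q) is one of the 16 transitive subgroups 6T1, ..., 6T16 of S_6. The discriminant of f is -2508800, which is not a perfect square, so G is not contained in A_6. The transitive groups of degree 6 not contained in A_6 are: C_6 (6T1, order 6), S_3 (6T2, order 6), D_6 (6T3, order 12), C_3 x S_3 (6T5, order 18), A_4 x C_2 (6T6, order 24), S_4 (6T8, order 24), S_3 x S_3 (6T9, order 36), S_4 x C_2 (6T11, order 48), (S_3 x S_3) : C_2 (6T13, order 72), PGL(2,5) (6T14, order 120), S_6 (6T16, order 720). By Dedekind's theorem, for a prime p not dividing disc(f) the degrees of the irreducible factors of f mod p form the cycle type of an element of G. Factoring f modulo the 17 such primes p <= 71 (skipping 2, 5, 7, which divide the discriminant), each new pattern first appears at: mod 3: f = (x^3 + x^2 + 2x + 1)(x^3 + 2x^2 + 2x + 2), pattern 3+3; mod 13: f = (x^6 + 2x^2 + 2), pattern 6; mod 19: f = (x^2 + 5)(x^4 + 14x^2 + 8), pattern 4+2; mod 23: f = (x + 11)(x + 12)(x^4 + 6x^2 + 15), pattern 4+1+1; mod 53: f = (x^2 + 45)(x^2 + 11x + 38)(x^2 + 42x + 38), pattern 2+2+2; mod 59: f = (x + 4)(x + 55)(x^2 + 5x + 50)(x^2 + 54x + 50), pattern 2+2+1+1; mod 71: f = (x + 8)(x + 11)(x + 60)(x + 63)(x^2 + 43), pattern 2+1+1+1+1. No other pattern occurs in this range, so the set of observed cycle types is {3+3, 6, 4+2, 4+1+1, 2+2+2, 2+2+1+1, 2+1+1+1+1}. The candidates containing elements of all these cycle types are S_4 x C_2 (6T11) of order 48, S_6 (6T16) of order 720; the others are excluded. The observed types are precisely the cycle types that occur in S_4 x C_2 (6T11) (apart from the identity). Each of the other remaining candidates has further cycle types, and by the Chebotarev density theorem the matching factorization patterns would occur for a proportion of primes equal to their share of the group: S_6 (6T16) additionally contains elements of type 5+1, 3+2+1, 3+1+1+1 (304 of its 720 elements, about 42% of primes). None of the 17 primes tested shows any such pattern (for each of these groups the chance of that is below 10^-4), which rules them out. Hence G = S_4 x C_2 (6T11), of order 48.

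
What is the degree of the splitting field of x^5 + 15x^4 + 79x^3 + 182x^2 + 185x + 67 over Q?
The degree of the splitting field over Q equals the order of the Galois group, so first determine the group. The polynomial f is an irreducible quintic over Q, so G = Gal(f/Q) is a transitive subgroup of S_5: one of C_5 (5T1, order 5), D_5 (5T2, order 10), F_20 (5T3, order 20), A_5 (5T4, order 60) or S_5 (5T5, order 120). The discriminant of f is 7745089 = 2783^2, a perfect square, so G is contained in A_5. The transitive groups of degree 5 contained in A_5 are: C_5 (5T1, order 5), D_5 (5T2, order 10), A_5 (5T4, order 60). By Dedekind's theorem, for a prime p not dividing disc(f) the degrees of the irreducible factors of f mod p form the cycle type of an element of G. Factoring f modulo the 14 such primes p <= 53 (skipping 11, 23, which divide the discriminant), each new pattern first appears at: mod 2: f = (x^5 + x^4 + x^3 + x + 1), pattern 5; mod 43: f = (x + 11)(x + 13)(x + 14)(x + 30)(x + 33), pattern 1+1+1+1+1. No other pattern occurs in this range, so the set of observed cycle types is {5, 1+1+1+1+1}. The candidates containing elements of all these cycle types are C_5 (5T1) of order 5, D_5 (5T2) of order 10, A_5 (5T4) of order 60; the others are excluded. The observed types are precisely the cycle types that occur in C_5 (5T1). Each of the other remaining candidates has further cycle types, and by the Chebotarev density theorem the matching factorization patterns would occur for a proportion of primes equal to their share of the group: D_5 (5T2) additionally contains elements of type 2+2+1 (5 of its 10 elements, about 50% of primes); A_5 (5T4) additionally contains elements of type 3+1+1, 2+2+1 (35 of its 60 elements, about 58% of primes). None of the 14 primes tested shows any such pattern (for each of these groups the chance of that is below 10^-4), which rules them out. Hence G = C_5 (5T1), of order 5. The Galois group C_5 (5T1) has order 5, so the splitting field has degree 5 over Q.

5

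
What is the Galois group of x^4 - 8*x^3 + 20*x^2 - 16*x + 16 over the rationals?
The polynomial is an irreducible quartic over Q and its discriminant is 589824 = 768^2, a perfect square, so the Galois group is contained in A_4. The resolvent cubic y^3 - 20*y^2 + 64*y splits completely over Q, which gives the Klein four-group V_4.

4T2: V_4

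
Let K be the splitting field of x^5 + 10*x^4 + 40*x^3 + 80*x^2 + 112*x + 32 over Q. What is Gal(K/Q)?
The polynomial f is an irreducible quintic over Q, so G = Gal(f/Q) is a transitive subgroup of S_5: one of C_5 (5T1, order 5), D_5 (5T2, order 10), F_20 (5T3, order 20), A_5 (5T4, order 60) or S_5 (5T5, order 120). The discriminant of f is 61018734592, which is not a perfect square, so G is not contained in A_5. The transitive groups of degree 5 not contained in A_5 are: F_20 (5T3, order 20), S_5 (5T5, order 120). By Dedekind's theorem, for a prime p not dividing disc(f) the degrees of the irreducible factors of f mod p form the cycle type of an element of G. Factoring f modulo the 5 such primes p <= 13 (skipping 2, which divides the discriminant), each new pattern first appears at: mod 3: f = (x^5 + x^4 + x^3 + 2x^2 + x + 2), pattern 5; mod 5: f = (x + 4)(x^4 + x^3 + x^2 + x + 3), pattern 4+1; mod 13: f = (x + 5)(x + 9)(x^3 + 9x^2 + 12x + 1), pattern 3+1+1. No other pattern occurs in this range, so the set of observed cycle types is {5, 4+1, 3+1+1}. Among the candidates above, the only group containing elements of all these cycle types is S_5 (5T5) — F_20 (5T3) lacks at least one of them. Hence G = S_5 (5T5), of order 120.

S_5 (order 120)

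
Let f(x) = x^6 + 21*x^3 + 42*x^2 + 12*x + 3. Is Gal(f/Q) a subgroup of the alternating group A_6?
No

The polynomial is irreducible of degree 6 over Q. Its discriminant is -2573642648187, which is not a perfect square. A Galois group lies in the alternating group exactly when the discriminant is a square in Q, so the Galois group ((S_3 x S_3) : C_2) is not contained in A_6.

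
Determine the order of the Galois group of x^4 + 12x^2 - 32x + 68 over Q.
4

The degree of the splitting field over Q equals the order of the Galois group, so first determine the group. The polynomial is an irreducible quartic over Q and its discriminant is 102760448, which is not a perfect square, so the Galois group is not contained in A_4. The resolvent cubic y^3 - 12*y^2 - 272*y + 2240 has exactly one rational root, so the Galois group is C_4 or D_4. The quartic becomes reducible over Q(sqrt(disc)), so the group is C_4. The Galois group C_4 (4T1) has order 4, so the splitting field has degree 4 over Q.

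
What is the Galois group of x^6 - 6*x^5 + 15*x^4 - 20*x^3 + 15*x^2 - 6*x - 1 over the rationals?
The polynomial f is an irreducible sextic over Q, so G = Gal(f/Q) is one of the 16 transitive subgroups 6T1, ..., 6T16 of S_6. The discriminant of f is 1492992, which is not a perfect square, so G is not contained in A_6. The transitive groups of degree 6 not contained in A_6 are: C_6 (6T1, order 6), S_3 (6T2, order 6), D_6 (6T3, order 12), C_3 x S_3 (6T5, order 18), A_4 x C_2 (6T6, order 24), S_4 (6T8, order 24), S_3 x S_3 (6T9, order 36), S_4 x C_2 (6T11, order 48), (S_3 x S_3) : C_2 (6T13, order 72), PGL(2,5) (6T14, order 120), S_6 (6T16, order 720). By Dedekind's theorem, for a prime p not dividing disc(f) the degrees of the irreducible factors of f mod p form the cycle type of an element of G. Factoring f modulo the 79 such primes p <= 419 (skipping 2, 3, which divide the discriminant), each new pattern first appears at: mod 5: f = (x^2 + 2x + 4)(x^2 + 3x + 3)(x^2 + 4x + 2), pattern 2+2+2; mod 7: f = (x^3 + 4x^2 + 3x + 2)(x^3 + 4x^2 + 3x + 3), pattern 3+3; mod 13: f = (x^6 + 7x^5 + 2x^4 + 6x^3 + 2x^2 + 7x + 12), pattern 6; mod 17: f = (x + 4)(x + 11)(x^2 + 3x + 4)(x^2 + 10x + 14), pattern 2+2+1+1; mod 31: f = (x + 1)(x + 9)(x + 11)(x + 18)(x + 20)(x + 28), pattern 1+1+1+1+1+1. No other pattern occurs in this range, so the set of observed cycle types is {2+2+2, 3+3, 6, 2+2+1+1, 1+1+1+1+1+1}. The candidates containing elements of all these cycle types are D_6 (6T3) of order 12, A_4 x C_2 (6T6) of order 24, S_3 x S_3 (6T9) of order 36, S_4 x C_2 (6T11) of order 48, (S_3 x S_3) : C_2 (6T13) of order 72, PGL(2,5) (6T14) of order 120, S_6 (6T16) of order 720; the others are excluded. The observed types are precisely the cycle types that occur in D_6 (6T3). Each of the other remaining candidates has further cycle types, and by the Chebotarev density theorem the matching factorization patterns would occur for a proportion of primes equal to their share of the group: A_4 x C_2 (6T6) additionally contains elements of type 2+1+1+1+1 (3 of its 24 elements, about 12% of primes); S_3 x S_3 (6T9) additionally contains elements of type 3+1+1+1 (4 of its 36 elements, about 11% of primes); S_4 x C_2 (6T11) additionally contains elements of type 4+2, 4+1+1, 2+1+1+1+1 (15 of its 48 elements, about 31% of primes); (S_3 x S_3) : C_2 (6T13) additionally contains elements of type 4+2, 3+2+1, 3+1+1+1, 2+1+1+1+1 (40 of its 72 elements, about 56% of primes); PGL(2,5) (6T14) additionally contains elements of type 5+1, 4+1+1 (54 of its 120 elements, about 45% of primes); S_6 (6T16) additionally contains elements of type 5+1, 4+2, 4+1+1, 3+2+1, 3+1+1+1, 2+1+1+1+1 (499 of its 720 elements, about 69% of primes). None of the 79 primes tested shows any such pattern (for each of these groups the chance of that is below 10^-4), which rules them out. Hence G = D_6 (6T3), of order 12.

D_6 (order 12)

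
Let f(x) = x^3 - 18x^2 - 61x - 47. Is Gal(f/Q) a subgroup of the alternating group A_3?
The polynomial is irreducible of degree 3 over Q. Its discriminant is 28561 = 169^2, a perfect square. A Galois group lies in the alternating group exactly when the discriminant is a square in Q, so the Galois group (C_3) is contained in A_3.

Yes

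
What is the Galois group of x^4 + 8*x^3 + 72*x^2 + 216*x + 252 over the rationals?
A_4 (order 12)

The polynomial is an irreducible quartic over Q and its discriminant is 4087812096 = 63936^2, a perfect square, so the Galois group is contained in A_4. The resolvent cubic y^3 - 72*y^2 + 720*y + 9792 is irreducible over Q. An irreducible resolvent with square discriminant gives A_4.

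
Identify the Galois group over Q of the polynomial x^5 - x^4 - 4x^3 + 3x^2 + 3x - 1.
C_5 (also written C5)

The polynomial f is an irreducible quintic over Q, so G = Gal(f/Q) is a transitive subgroup of S_5: one of C_5 (5T1, order 5), D_5 (5T2, order 10), F_20 (5T3, order 20), A_5 (5T4, order 60) or S_5 (5T5, order 120). The discriminant of f is 14641 = 121^2, a perfect square, so G is contained in A_5. The transitive groups of degree 5 contained in A_5 are: C_5 (5T1, order 5), D_5 (5T2, order 10), A_5 (5T4, order 60). By Dedekind's theorem, for a prime p not dividing disc(f) the degrees of the irreducible factors of f mod p form the cycle type of an element of G. Factoring f modulo the 14 such primes p <= 47 (skipping 11, which divides the discriminant), each new pattern first appears at: mod 2: f = (x^5 + x^4 + x^2 + x + 1), pattern 5; mod 23: f = (x + 4)(x + 6)(x + 10)(x + 11)(x + 14), pattern 1+1+1+1+1. No other pattern occurs in this range, so the set of observed cycle types is {5, 1+1+1+1+1}. The candidates containing elements of all these cycle types are C_5 (5T1) of order 5, D_5 (5T2) of order 10, A_5 (5T4) of order 60; the others are excluded. The observed types are precisely the cycle types that occur in C_5 (5T1). Each of the other remaining candidates has further cycle types, and by the Chebotarev density theorem the matching factorization patterns would occur for a proportion of primes equal to their share of the group: D_5 (5T2) additionally contains elements of type 2+2+1 (5 of its 10 elements, about 50% of primes); A_5 (5T4) additionally contains elements of type 3+1+1, 2+2+1 (35 of its 60 elements, about 58% of primes). None of the 14 primes tested shows any such pattern (for each of these groups the chance of that is below 10^-4), which rules them out. Hence G = C_5 (5T1), of order 5.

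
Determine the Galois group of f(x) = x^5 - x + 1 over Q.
S_5 (order 120)

The polynomial f is an irreducible quintic over Q, so G = Gal(f/Q) is a transitive subgroup of S_5: one of C_5 (5T1, order 5), D_5 (5T2, order 10), F_20 (5T3, order 20), A_5 (5T4, order 60) or S_5 (5T5, order 120). The discriminant of f is 2869, which is not a perfect square, so G is not contained in A_5. The transitive groups of degree 5 not contained in A_5 are: F_20 (5T3, order 20), S_5 (5T5, order 120). By Dedekind's theorem, for a prime p not dividing disc(f) the degrees of the irreducible factors of f mod p form the cycle type of an element of G. Factoring f modulo the first such prime p = 2, each new pattern first appears at: mod 2: f = (x^2 + x + 1)(x^3 + x^2 + 1), pattern 3+2. No other pattern occurs in this range, so the set of observed cycle types is {3+2}. Among the candidates above, the only group containing elements of all these cycle types is S_5 (5T5) — F_20 (5T3) lacks at least one of them. Hence G = S_5 (5T5), of order 120.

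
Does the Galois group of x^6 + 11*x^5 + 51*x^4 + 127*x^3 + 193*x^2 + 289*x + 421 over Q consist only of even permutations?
No

The polynomial is irreducible of degree 6 over Q. Its discriminant is -3074760881305687, which is not a perfect square. A Galois group lies in the alternating group exactly when the discriminant is a square in Q, so the Galois group (C_6) is not contained in A_6.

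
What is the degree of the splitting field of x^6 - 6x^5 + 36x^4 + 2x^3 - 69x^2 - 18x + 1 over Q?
24

The degree of the splitting field over Q equals the order of the Galois group, so first determine the group. The polynomial f is an irreducible sextic over Q, so G = Gal(f/Q) is one of the 16 transitive subgroups 6T1, ..., 6T16 of S_6. The discriminant of f is -3109149943101504, which is not a perfect square, so G is not contained in A_6. The transitive groups of degree 6 not contained in A_6 are: C_6 (6T1, order 6), S_3 (6T2, order 6), D_6 (6T3, order 12), C_3 x S_3 (6T5, order 18), A_4 x C_2 (6T6, order 24), S_4 (6T8, order 24), S_3 x S_3 (6T9, order 36), S_4 x C_2 (6T11, order 48), (S_3 x S_3) : C_2 (6T13, order 72), PGL(2,5) (6T14, order 120), S_6 (6T16, order 720). By Dedekind's theorem, for a prime p not dividing disc(f) the degrees of the irreducible factors of f mod p form the cycle type of an element of G. Factoring f modulo the 33 such primes p <= 149 (skipping 2, 3, which divide the discriminant), each new pattern first appears at: mod 5: f = (x^3 + x^2 + 3x + 4)(x^3 + 3x^2 + 4), pattern 3+3; mod 7: f = (x^6 + x^5 + x^4 + 2x^3 + x^2 + 3x + 1), pattern 6; mod 17: f = (x + 9)(x + 15)(x^2 + 9x + 6)(x^2 + 12x + 14), pattern 2+2+1+1; mod 19: f = (x + 4)(x + 6)(x + 8)(x + 10)(x^2 + 4x + 1), pattern 2+1+1+1+1; mod 71: f = (x^2 + 9x + 15)(x^2 + 19x + 15)(x^2 + 37x + 6), pattern 2+2+2. No other pattern occurs in this range, so the set of observed cycle types is {3+3, 6, 2+2+1+1, 2+1+1+1+1, 2+2+2}. The candidates containing elements of all these cycle types are A_4 x C_2 (6T6) of order 24, S_4 x C_2 (6T11) of order 48, (S_3 x S_3) : C_2 (6T13) of order 72, S_6 (6T16) of order 720; the others are excluded. The observed types are precisely the cycle types that occur in A_4 x C_2 (6T6) (apart from the identity). Each of the other remaining candidates has further cycle types, and by the Chebotarev density theorem the matching factorization patterns would occur for a proportion of primes equal to their share of the group: S_4 x C_2 (6T11) additionally contains elements of type 4+2, 4+1+1 (12 of its 48 elements, about 25% of primes); (S_3 x S_3) : C_2 (6T13) additionally contains elements of type 4+2, 3+2+1, 3+1+1+1 (34 of its 72 elements, about 47% of primes); S_6 (6T16) additionally contains elements of type 5+1, 4+2, 4+1+1, 3+2+1, 3+1+1+1 (484 of its 720 elements, about 67% of primes). None of the 33 primes tested shows any such pattern (for each of these groups the chance of that is below 10^-4), which rules them out. Hence G = A_4 x C_2 (6T6), of order 24. The Galois group A_4 x C_2 (6T6) has order 24, so the splitting field has degree 24 over Q.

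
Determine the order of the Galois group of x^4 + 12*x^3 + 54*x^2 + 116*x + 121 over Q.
24

The degree of the splitting field over Q equals the order of the Galois group, so first determine the group. The polynomial is an irreducible quartic over Q and its discriminant is 937984, which is not a perfect square, so the Galois group is not contained in A_4. The resolvent cubic y^3 - 54*y^2 + 908*y - 4744 is irreducible over Q. An irreducible resolvent with non-square discriminant gives S_4. The Galois group S_4 (4T5) has order 24, so the splitting field has degree 24 over Q.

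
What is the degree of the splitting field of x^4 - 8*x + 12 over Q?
12

The degree of the splitting field over Q equals the order of the Galois group, so first determine the group. The polynomial is an irreducible quartic over Q and its discriminant is 331776 = 576^2, a perfect square, so the Galois group is contained in A_4. The resolvent cubic y^3 - 48*y - 64 is irreducible over Q. An irreducible resolvent with square discriminant gives A_4. The Galois group A_4 (4T4) has order 12, so the splitting field has degree 12 over Q.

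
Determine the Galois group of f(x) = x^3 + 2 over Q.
S_3 (also written S3)

The polynomial is an irreducible cubic over Q and its discriminant is -108, which is not a perfect square. For an irreducible cubic, a non-square discriminant gives Galois group S_3.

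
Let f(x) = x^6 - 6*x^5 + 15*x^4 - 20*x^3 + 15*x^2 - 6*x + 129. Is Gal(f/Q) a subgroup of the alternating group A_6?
No

The polynomial is irreducible of degree 6 over Q. Its discriminant is -1603087953297408, which is not a perfect square. A Galois group lies in the alternating group exactly when the discriminant is a square in Q, so the Galois group (D_6) is not contained in A_6.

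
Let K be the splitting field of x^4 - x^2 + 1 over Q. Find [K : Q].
The degree of the splitting field over Q equals the order of the Galois group, so first determine the group. The polynomial is an irreducible quartic over Q and its discriminant is 144 = 12^2, a perfect square, so the Galois group is contained in A_4. The resolvent cubic y^3 + y^2 - 4*y - 4 splits completely over Q, which gives the Klein four-group V_4. The Galois group V_4 (4T2) has order 4, so the splitting field has degree 4 over Q.

4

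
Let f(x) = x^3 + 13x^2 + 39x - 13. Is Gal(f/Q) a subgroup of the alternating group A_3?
The polynomial is irreducible of degree 3 over Q. Its discriminant is 10816 = 104^2, a perfect square. A Galois group lies in the alternating group exactly when the discriminant is a square in Q, so the Galois group (C_3) is contained in A_3.

Yes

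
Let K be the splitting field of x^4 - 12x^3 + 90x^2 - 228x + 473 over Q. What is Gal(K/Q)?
D_4 (also written D4)

The polynomial is an irreducible quartic over Q and its discriminant is 13088325632, which is not a perfect square, so the Galois group is not contained in A_4. The resolvent cubic y^3 - 90*y^2 + 844*y + 50184 has exactly one rational root, so the Galois group is C_4 or D_4. The quartic remains irreducible over Q(sqrt(disc)), so the group is D_4.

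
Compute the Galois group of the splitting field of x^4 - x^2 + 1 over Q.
The polynomial is an irreducible quartic over Q and its discriminant is 144 = 12^2, a perfect square, so the Galois group is contained in A_4. The resolvent cubic y^3 + y^2 - 4*y - 4 splits completely over Q, which gives the Klein four-group V_4.

4T2: V_4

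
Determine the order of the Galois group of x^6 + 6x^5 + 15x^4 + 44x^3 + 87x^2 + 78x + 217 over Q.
18

The degree of the splitting field over Q equals the order of the Galois group, so first determine the group. The polynomial f is an irreducible sextic over Q, so G = Gal(f/Q) is one of the 16 transitive subgroups 6T1, ..., 6T16 of S_6. The discriminant of f is -190210142896128, which is not a perfect square, so G is not contained in A_6. The transitive groups of degree 6 not contained in A_6 are: C_6 (6T1, order 6), S_3 (6T2, order 6), D_6 (6T3, order 12), C_3 x S_3 (6T5, order 18), A_4 x C_2 (6T6, order 24), S_4 (6T8, order 24), S_3 x S_3 (6T9, order 36), S_4 x C_2 (6T11, order 48), (S_3 x S_3) : C_2 (6T13, order 72), PGL(2,5) (6T14, order 120), S_6 (6T16, order 720). By Dedekind's theorem, for a prime p not dividing disc(f) the degrees of the irreducible factors of f mod p form the cycle type of an element of G. Factoring f modulo the 33 such primes p <= 149 (skipping 2, 3, which divide the discriminant), each new pattern first appears at: mod 5: f = (x^6 + x^5 + 4x^3 + 2x^2 + 3x + 2), pattern 6; mod 7: f = (x)(x + 4)(x + 6)(x^3 + 3x^2 + 3x + 5), pattern 3+1+1+1; mod 17: f = (x^2 + 10)(x^2 + 11x + 4)(x^2 + 12x + 5), pattern 2+2+2; mod 19: f = (x^3 + 3x^2 + 3x + 10)(x^3 + 3x^2 + 3x + 16), pattern 3+3; mod 73: f = (x + 12)(x + 14)(x + 16)(x + 30)(x + 32)(x + 48), pattern 1+1+1+1+1+1. No other pattern occurs in this range, so the set of observed cycle types is {6, 3+1+1+1, 2+2+2, 3+3, 1+1+1+1+1+1}. The candidates containing elements of all these cycle types are C_3 x S_3 (6T5) of order 18, S_3 x S_3 (6T9) of order 36, (S_3 x S_3) : C_2 (6T13) of order 72, S_6 (6T16) of order 720; the others are excluded. The observed types are precisely the cycle types that occur in C_3 x S_3 (6T5). Each of the other remaining candidates has further cycle types, and by the Chebotarev density theorem the matching factorization patterns would occur for a proportion of primes equal to their share of the group: S_3 x S_3 (6T9) additionally contains elements of type 2+2+1+1 (9 of its 36 elements, about 25% of primes); (S_3 x S_3) : C_2 (6T13) additionally contains elements of type 4+2, 3+2+1, 2+2+1+1, 2+1+1+1+1 (45 of its 72 elements, about 62% of primes); S_6 (6T16) additionally contains elements of type 5+1, 4+2, 4+1+1, 3+2+1, 2+2+1+1, 2+1+1+1+1 (504 of its 720 elements, about 70% of primes). None of the 33 primes tested shows any such pattern (for each of these groups the chance of that is below 10^-4), which rules them out. Hence G = C_3 x S_3 (6T5), of order 18. The Galois group C_3 x S_3 (6T5) has order 18, so the splitting field has degree 18 over Q.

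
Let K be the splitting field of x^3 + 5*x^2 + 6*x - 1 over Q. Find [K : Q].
The degree of the splitting field over Q equals the order of the Galois group, so first determine the group. The polynomial is an irreducible cubic over Q and its discriminant is -31, which is not a perfect square. For an irreducible cubic, a non-square discriminant gives Galois group S_3. The Galois group S_3 (3T2) has order 6, so the splitting field has degree 6 over Q.

6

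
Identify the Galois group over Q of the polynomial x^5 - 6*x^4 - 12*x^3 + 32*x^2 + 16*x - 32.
The polynomial f is an irreducible quintic over Q, so G = Gal(f/Q) is a transitive subgroup of S_5: one of C_5 (5T1, order 5), D_5 (5T2, order 10), F_20 (5T3, order 20), A_5 (5T4, order 60) or S_5 (5T5, order 120). The discriminant of f is 15352201216 = 123904^2, a perfect square, so G is contained in A_5. The transitive groups of degree 5 contained in A_5 are: C_5 (5T1, order 5), D_5 (5T2, order 10), A_5 (5T4, order 60). By Dedekind's theorem, for a prime p not dividing disc(f) the degrees of the irreducible factors of f mod p form the cycle type of an element of G. Factoring f modulo the 14 such primes p <= 53 (skipping 2, 11, which divide the discriminant), each new pattern first appears at: mod 3: f = (x^5 + 2x^2 + x + 1), pattern 5; mod 23: f = (x + 8)(x + 10)(x + 12)(x + 14)(x + 19), pattern 1+1+1+1+1. No other pattern occurs in this range, so the set of observed cycle types is {5, 1+1+1+1+1}. The candidates containing elements of all these cycle types are C_5 (5T1) of order 5, D_5 (5T2) of order 10, A_5 (5T4) of order 60; the others are excluded. The observed types are precisely the cycle types that occur in C_5 (5T1). Each of the other remaining candidates has further cycle types, and by the Chebotarev density theorem the matching factorization patterns would occur for a proportion of primes equal to their share of the group: D_5 (5T2) additionally contains elements of type 2+2+1 (5 of its 10 elements, about 50% of primes); A_5 (5T4) additionally contains elements of type 3+1+1, 2+2+1 (35 of its 60 elements, about 58% of primes). None of the 14 primes tested shows any such pattern (for each of these groups the chance of that is below 10^-4), which rules them out. Hence G = C_5 (5T1), of order 5.

C_5 (order 5)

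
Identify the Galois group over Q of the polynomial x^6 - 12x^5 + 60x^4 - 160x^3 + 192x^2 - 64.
A_4 x C_2

The polynomial f is an irreducible sextic over Q, so G = Gal(f/Q) is one of the 16 transitive subgroups 6T1, ..., 6T16 of S_6. The discriminant of f is -450868486864896, which is not a perfect square, so G is not contained in A_6. The transitive groups of degree 6 not contained in A_6 are: C_6 (6T1, order 6), S_3 (6T2, order 6), D_6 (6T3, order 12), C_3 x S_3 (6T5, order 18), A_4 x C_2 (6T6, order 24), S_4 (6T8, order 24), S_3 x S_3 (6T9, order 36), S_4 x C_2 (6T11, order 48), (S_3 x S_3) : C_2 (6T13, order 72), PGL(2,5) (6T14, order 120), S_6 (6T16, order 720). By Dedekind's theorem, for a prime p not dividing disc(f) the degrees of the irreducible factors of f mod p form the cycle type of an element of G. Factoring f modulo the 33 such primes p <= 149 (skipping 2, 3, which divide the discriminant), each new pattern first appears at: mod 5: f = (x^3 + x + 1)(x^3 + 3x^2 + 4x + 1), pattern 3+3; mod 7: f = (x^6 + 2x^5 + 4x^4 + x^3 + 3x^2 + 6), pattern 6; mod 17: f = (x + 14)(x + 16)(x^2 + 13x + 10)(x^2 + 13x + 16), pattern 2+2+1+1; mod 19: f = (x + 1)(x + 4)(x + 11)(x + 14)(x^2 + 15x + 11), pattern 2+1+1+1+1; mod 71: f = (x^2 + 67x + 33)(x^2 + 67x + 53)(x^2 + 67x + 68), pattern 2+2+2. No other pattern occurs in this range, so the set of observed cycle types is {3+3, 6, 2+2+1+1, 2+1+1+1+1, 2+2+2}. The candidates containing elements of all these cycle types are A_4 x C_2 (6T6) of order 24, S_4 x C_2 (6T11) of order 48, (S_3 x S_3) : C_2 (6T13) of order 72, S_6 (6T16) of order 720; the others are excluded. The observed types are precisely the cycle types that occur in A_4 x C_2 (6T6) (apart from the identity). Each of the other remaining candidates has further cycle types, and by the Chebotarev density theorem the matching factorization patterns would occur for a proportion of primes equal to their share of the group: S_4 x C_2 (6T11) additionally contains elements of type 4+2, 4+1+1 (12 of its 48 elements, about 25% of primes); (S_3 x S_3) : C_2 (6T13) additionally contains elements of type 4+2, 3+2+1, 3+1+1+1 (34 of its 72 elements, about 47% of primes); S_6 (6T16) additionally contains elements of type 5+1, 4+2, 4+1+1, 3+2+1, 3+1+1+1 (484 of its 720 elements, about 67% of primes). None of the 33 primes tested shows any such pattern (for each of these groups the chance of that is below 10^-4), which rules them out. Hence G = A_4 x C_2 (6T6), of order 24.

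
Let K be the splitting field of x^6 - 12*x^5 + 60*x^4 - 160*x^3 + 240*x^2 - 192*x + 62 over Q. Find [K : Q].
The degree of the splitting field over Q equals the order of the Galois group, so first determine the group. The polynomial f is an irreducible sextic over Q, so G = Gal(f/Q) is one of the 16 transitive subgroups 6T1, ..., 6T16 of S_6. The discriminant of f is 1492992, which is not a perfect square, so G is not contained in A_6. The transitive groups of degree 6 not contained in A_6 are: C_6 (6T1, order 6), S_3 (6T2, order 6), D_6 (6T3, order 12), C_3 x S_3 (6T5, order 18), A_4 x C_2 (6T6, order 24), S_4 (6T8, order 24), S_3 x S_3 (6T9, order 36), S_4 x C_2 (6T11, order 48), (S_3 x S_3) : C_2 (6T13, order 72), PGL(2,5) (6T14, order 120), S_6 (6T16, order 720). By Dedekind's theorem, for a prime p not dividing disc(f) the degrees of the irreducible factors of f mod p form the cycle type of an element of G. Factoring f modulo the 79 such primes p <= 419 (skipping 2, 3, which divide the discriminant), each new pattern first appears at: mod 5: f = (x^2 + 3)(x^2 + x + 1)(x^2 + 2x + 4), pattern 2+2+2; mod 7: f = (x^3 + x^2 + 5x + 2)(x^3 + x^2 + 5x + 3), pattern 3+3; mod 13: f = (x^6 + x^5 + 8x^4 + 9x^3 + 6x^2 + 3x + 10), pattern 6; mod 17: f = (x + 3)(x + 10)(x^2 + x + 2)(x^2 + 8x + 5), pattern 2+2+1+1; mod 31: f = (x)(x + 8)(x + 10)(x + 17)(x + 19)(x + 27), pattern 1+1+1+1+1+1. No other pattern occurs in this range, so the set of observed cycle types is {2+2+2, 3+3, 6, 2+2+1+1, 1+1+1+1+1+1}. The candidates containing elements of all these cycle types are D_6 (6T3) of order 12, A_4 x C_2 (6T6) of order 24, S_3 x S_3 (6T9) of order 36, S_4 x C_2 (6T11) of order 48, (S_3 x S_3) : C_2 (6T13) of order 72, PGL(2,5) (6T14) of order 120, S_6 (6T16) of order 720; the others are excluded. The observed types are precisely the cycle types that occur in D_6 (6T3). Each of the other remaining candidates has further cycle types, and by the Chebotarev density theorem the matching factorization patterns would occur for a proportion of primes equal to their share of the group: A_4 x C_2 (6T6) additionally contains elements of type 2+1+1+1+1 (3 of its 24 elements, about 12% of primes); S_3 x S_3 (6T9) additionally contains elements of type 3+1+1+1 (4 of its 36 elements, about 11% of primes); S_4 x C_2 (6T11) additionally contains elements of type 4+2, 4+1+1, 2+1+1+1+1 (15 of its 48 elements, about 31% of primes); (S_3 x S_3) : C_2 (6T13) additionally contains elements of type 4+2, 3+2+1, 3+1+1+1, 2+1+1+1+1 (40 of its 72 elements, about 56% of primes); PGL(2,5) (6T14) additionally contains elements of type 5+1, 4+1+1 (54 of its 120 elements, about 45% of primes); S_6 (6T16) additionally contains elements of type 5+1, 4+2, 4+1+1, 3+2+1, 3+1+1+1, 2+1+1+1+1 (499 of its 720 elements, about 69% of primes). None of the 79 primes tested shows any such pattern (for each of these groups the chance of that is below 10^-4), which rules them out. Hence G = D_6 (6T3), of order 12. The Galois group D_6 (6T3) has order 12, so the splitting field has degree 12 over Q.

12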